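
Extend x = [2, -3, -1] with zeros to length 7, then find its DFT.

Original 3-point DFT: [-2, 4.0000+1.7321i, 4.0000-1.7321i]
Zero-padded 7-point DFT provides frequency interpolation.

DFT_7([x, 0, ...]) = [-2, 0.3521+3.3204i, 3.5685+2.4909i, 4.0794+0.5198i, 4.0794-0.5198i, 3.5685-2.4909i, 0.3521-3.3204i]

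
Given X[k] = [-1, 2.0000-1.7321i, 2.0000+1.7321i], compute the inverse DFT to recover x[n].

x[n] = (1/3) Σ(k=0 to 2) X[k] · e^(2πikn/3)

Computing each x[n]:
x[0] = 1
x[1] = 0
x[2] = -2

x = [1, 0, -2]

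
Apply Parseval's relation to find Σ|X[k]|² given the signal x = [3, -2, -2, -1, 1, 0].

Parseval: Σ|x[n]|² = (1/N)Σ|X[k]|², so Σ|X[k]|² = N·Σ|x[n]|² = 6·19.0000

Σ|X[k]|² = N·Σ|x[n]|² = 6·19.0000 = 114.0000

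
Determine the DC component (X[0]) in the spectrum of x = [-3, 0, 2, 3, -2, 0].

X[0] = Σ(n=0 to 5) x[n] · ω_6^0 = Σ x[n]
= (-3) + (0) + (2) + (3) + (-2) + (0)

X[0] = 0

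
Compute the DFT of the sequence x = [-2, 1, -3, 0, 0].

X[k] = Σ(n=0 to 4) x[n] · ω_5^(nk)
where ω_5 = e^(-2πi/5)

Computing each X[k]:
X[0] = -4
X[1] = 0.7361+0.8123i
X[2] = -3.7361-3.4410i
X[3] = -3.7361+3.4410i
X[4] = 0.7361-0.8123i

X = [-4, 0.7361+0.8123i, -3.7361-3.4410i, -3.7361+3.4410i, 0.7361-0.8123i]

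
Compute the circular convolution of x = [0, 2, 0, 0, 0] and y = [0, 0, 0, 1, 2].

(x ⊛ y)[n] = Σ(m=0 to 4) x[m] · y[(n-m) mod 5]

Computing each output sample:
(x ⊛ y)[0] = 4
(x ⊛ y)[1] = 0
(x ⊛ y)[2] = 0
(x ⊛ y)[3] = 0
(x ⊛ y)[4] = 2

x ⊛ y = [4, 0, 0, 0, 2]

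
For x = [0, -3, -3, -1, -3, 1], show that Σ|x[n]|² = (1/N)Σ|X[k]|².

Time domain:
Σ|x[n]|² = |0|² + |-3|² + |-3|² + |-1|² + |-3|² + |1|² = 29.0000

Frequency domain:
(1/6)Σ|X[k]|² = (1/6)(|-9|² + |3.0000+3.4641i|² + |3.0000+3.4641i|² + |-3|² + |3.0000-3.4641i|² + |3.0000-3.4641i|²) = (1/6)·174.0000 = 29.0000

Both sides agree, confirming Parseval's theorem.

Σ|x[n]|² = (1/N)Σ|X[k]|² = 29.0000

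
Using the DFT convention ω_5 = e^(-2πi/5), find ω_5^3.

ω_5^3 = e^(-2πi·3/5)
= cos(-2π·3/5) + i·sin(-2π·3/5)
= cos(-6π/5) + i·sin(-6π/5)

ω_5^3 = cos(-6π/5) + i·sin(-6π/5) = -0.8090+0.5878i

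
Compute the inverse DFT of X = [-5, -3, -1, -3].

x[n] = (1/4) Σ(k=0 to 3) X[k] · e^(2πikn/4)

Computing each x[n]:
x[0] = -3
x[1] = -1
x[2] = 0
x[3] = -1

x = [-3, -1, 0, -1]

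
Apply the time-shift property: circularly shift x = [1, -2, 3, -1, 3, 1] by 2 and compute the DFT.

Time shift by 2: X_shifted[k] = ω_6^(2k) · X[k]
Shifted x = [3, 1, 1, -2, 3, -1]

DFT(x[n-2]) = [5, 3, -1.0000-3.4641i, 9, -1.0000+3.4641i, 3]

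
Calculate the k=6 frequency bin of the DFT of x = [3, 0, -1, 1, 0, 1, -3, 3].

X[6] = Σ(n=0 to 7) x[n] · ω_8^(6n) where ω_8 = e^(-2πi/8)
= (3)·ω_8^0 + (0)·ω_8^6 + (-1)·ω_8^12 + (1)·ω_8^18 + (0)·ω_8^24 + (1)·ω_8^30 + (-3)·ω_8^36 + (3)·ω_8^42

X[6] = 7-3i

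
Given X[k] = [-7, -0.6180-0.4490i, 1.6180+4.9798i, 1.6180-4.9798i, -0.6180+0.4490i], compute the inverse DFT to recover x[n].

x[n] = (1/5) Σ(k=0 to 4) X[k] · e^(2πikn/5)

Computing each x[n]:
x[0] = -1
x[1] = -3
x[2] = 1
x[3] = -3
x[4] = -1

x = [-1, -3, 1, -3, -1]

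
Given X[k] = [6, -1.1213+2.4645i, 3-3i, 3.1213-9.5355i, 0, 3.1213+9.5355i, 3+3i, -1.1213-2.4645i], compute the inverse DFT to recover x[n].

x[n] = (1/8) Σ(k=0 to 7) X[k] · e^(2πikn/8)

Computing each x[n]:
x[0] = 2
x[1] = 2
x[2] = -3
x[3] = 2
x[4] = 1
x[5] = 1
x[6] = 3
x[7] = -2

x = [2, 2, -3, 2, 1, 1, 3, -2]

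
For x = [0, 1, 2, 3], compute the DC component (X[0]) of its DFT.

X[0] = Σ(n=0 to 3) x[n] · ω_4^0 = Σ x[n]
= (0) + (1) + (2) + (3)

X[0] = 6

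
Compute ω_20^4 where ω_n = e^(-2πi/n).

ω_20^4 = e^(-2πi·4/20)
= cos(-2π·4/20) + i·sin(-2π·4/20)
= cos(-8π/20) + i·sin(-8π/20)

ω_20^4 = cos(-8π/20) + i·sin(-8π/20) = 0.3090-0.9511i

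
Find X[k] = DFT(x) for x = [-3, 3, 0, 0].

X[k] = Σ(n=0 to 3) x[n] · ω_4^(nk)
where ω_4 = e^(-2πi/4)

Computing each X[k]:
X[0] = 0
X[1] = -3-3i
X[2] = -6
X[3] = -3+3i

X = [0, -3-3i, -6, -3+3i]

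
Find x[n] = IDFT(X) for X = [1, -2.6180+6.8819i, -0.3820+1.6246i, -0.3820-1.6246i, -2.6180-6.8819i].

x[n] = (1/5) Σ(k=0 to 4) X[k] · e^(2πikn/5)

Computing each x[n]:
x[0] = -1
x[1] = -3
x[2] = 0
x[3] = 2
x[4] = 3

x = [-1, -3, 0, 2, 3]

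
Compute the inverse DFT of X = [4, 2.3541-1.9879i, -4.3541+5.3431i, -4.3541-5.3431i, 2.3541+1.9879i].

x[n] = (1/5) Σ(k=0 to 4) X[k] · e^(2πikn/5)

Computing each x[n]:
x[0] = 0
x[1] = 2
x[2] = 2
x[3] = -3
x[4] = 3

x = [0, 2, 2, -3, 3]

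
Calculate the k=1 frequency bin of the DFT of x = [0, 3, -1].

X[1] = Σ(n=0 to 2) x[n] · ω_3^(1n) where ω_3 = e^(-2πi/3)
= (0)·ω_3^0 + (3)·ω_3^1 + (-1)·ω_3^2

X[1] = -1.0000-3.4641i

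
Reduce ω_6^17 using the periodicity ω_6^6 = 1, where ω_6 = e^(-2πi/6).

Since ω_6^6 = 1, powers reduce modulo 6.
17 mod 6 = 5
So ω_6^17 = ω_6^5 = e^(-2πi·5/6)

ω_6^17 = ω_6^5 = 0.5000+0.8660i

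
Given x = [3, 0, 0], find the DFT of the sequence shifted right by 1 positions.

Time shift by 1: X_shifted[k] = ω_3^(1k) · X[k]
Shifted x = [0, 3, 0]

DFT(x[n-1]) = [3, -1.5000-2.5981i, -1.5000+2.5981i]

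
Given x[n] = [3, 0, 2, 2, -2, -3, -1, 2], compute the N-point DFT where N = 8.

X[k] = Σ(n=0 to 7) x[n] · ω_8^(nk)
where ω_8 = e^(-2πi/8)

Computing each X[k]:
X[0] = 3
X[1] = 7.1213-5.1213i
X[2] = 7i
X[3] = 2.8787+0.8787i
X[4] = 1
X[5] = 2.8787-0.8787i
X[6] = -7i
X[7] = 7.1213+5.1213i

X = [3, 7.1213-5.1213i, 7i, 2.8787+0.8787i, 1, 2.8787-0.8787i, -7i, 7.1213+5.1213i]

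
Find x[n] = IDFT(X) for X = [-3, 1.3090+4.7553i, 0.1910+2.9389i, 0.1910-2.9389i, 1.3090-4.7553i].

x[n] = (1/5) Σ(k=0 to 4) X[k] · e^(2πikn/5)

Computing each x[n]:
x[0] = 0
x[1] = -3
x[2] = -1
x[3] = -1
x[4] = 2

x = [0, -3, -1, -1, 2]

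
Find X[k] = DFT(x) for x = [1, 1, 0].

X[k] = Σ(n=0 to 2) x[n] · ω_3^(nk)
where ω_3 = e^(-2πi/3)

Computing each X[k]:
X[0] = 2
X[1] = 0.5000-0.8660i
X[2] = 0.5000+0.8660i

X = [2, 0.5000-0.8660i, 0.5000+0.8660i]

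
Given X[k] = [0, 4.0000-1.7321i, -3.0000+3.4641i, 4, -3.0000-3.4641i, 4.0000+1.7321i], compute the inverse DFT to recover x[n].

x[n] = (1/6) Σ(k=0 to 5) X[k] · e^(2πikn/6)

Computing each x[n]:
x[0] = 1
x[1] = 0
x[2] = 2
x[3] = -3
x[4] = -1
x[5] = 1

x = [1, 0, 2, -3, -1, 1]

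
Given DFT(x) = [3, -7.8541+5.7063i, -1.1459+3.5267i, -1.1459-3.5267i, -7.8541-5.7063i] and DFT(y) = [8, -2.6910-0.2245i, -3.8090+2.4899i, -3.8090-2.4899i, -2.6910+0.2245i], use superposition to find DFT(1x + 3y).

By linearity: DFT(1x + 3y) = 1·DFT(x) + 3·DFT(y)
= 1·[3, -7.8541+5.7063i, -1.1459+3.5267i, -1.1459-3.5267i, -7.8541-5.7063i] + 3·[8, -2.6910-0.2245i, -3.8090+2.4899i, -3.8090-2.4899i, -2.6910+0.2245i]

Computing element-wise:
Z[0] = 1·(3) + 3·(8) = 27
Z[1] = 1·(-7.8541+5.7063i) + 3·(-2.6910-0.2245i) = -15.9271+5.0328i
Z[2] = 1·(-1.1459+3.5267i) + 3·(-3.8090+2.4899i) = -12.5729+10.9964i
Z[3] = 1·(-1.1459-3.5267i) + 3·(-3.8090-2.4899i) = -12.5729-10.9964i
Z[4] = 1·(-7.8541-5.7063i) + 3·(-2.6910+0.2245i) = -15.9271-5.0328i

DFT(1x + 3y) = 1·X + 3·Y = [27, -15.9271+5.0328i, -12.5729+10.9964i, -12.5729-10.9964i, -15.9271-5.0328i]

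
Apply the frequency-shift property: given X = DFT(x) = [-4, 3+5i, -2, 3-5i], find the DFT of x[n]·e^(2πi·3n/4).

Modulation property: DFT(ω_4^(-3n)·x[n]) = X[(k-3) mod 4], so circularly shift X by 3 positions.

X[k-3] = [3+5i, -2, 3-5i, -4]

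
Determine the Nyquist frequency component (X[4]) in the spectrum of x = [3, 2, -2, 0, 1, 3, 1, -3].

X[4] = Σ(n=0 to 7) x[n] · ω_8^(4n) where ω_8 = e^(-2πi/8)
= (3)·ω_8^0 + (2)·ω_8^4 + (-2)·ω_8^8 + (0)·ω_8^12 + (1)·ω_8^16 + (3)·ω_8^20 + (1)·ω_8^24 + (-3)·ω_8^28

X[4] = 1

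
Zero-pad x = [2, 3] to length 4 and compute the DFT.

Original 2-point DFT: [5, -1]
Zero-padded 4-point DFT provides frequency interpolation.

DFT_4([x, 0, ...]) = [5, 2-3i, -1, 2+3i]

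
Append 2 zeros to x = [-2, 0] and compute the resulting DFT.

Original 2-point DFT: [-2, -2]
Zero-padded 4-point DFT provides frequency interpolation.

DFT_4([x, 0, ...]) = [-2, -2, -2, -2]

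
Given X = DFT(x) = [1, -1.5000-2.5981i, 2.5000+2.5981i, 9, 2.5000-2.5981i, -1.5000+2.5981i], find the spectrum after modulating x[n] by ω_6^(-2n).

Modulation property: DFT(ω_6^(-2n)·x[n]) = X[(k-2) mod 6], so circularly shift X by 2 positions.

X[k-2] = [2.5000-2.5981i, -1.5000+2.5981i, 1, -1.5000-2.5981i, 2.5000+2.5981i, 9]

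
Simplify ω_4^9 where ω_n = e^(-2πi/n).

Since ω_4^4 = 1, powers reduce modulo 4.
9 mod 4 = 1
So ω_4^9 = ω_4^1 = e^(-2πi·1/4)

ω_4^9 = ω_4^1 = -1i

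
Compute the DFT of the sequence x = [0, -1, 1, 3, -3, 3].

X[k] = Σ(n=0 to 5) x[n] · ω_6^(nk)
where ω_6 = e^(-2πi/6)

Computing each X[k]:
X[0] = 3
X[1] = -1
X[2] = 3.0000+6.9282i
X[3] = -7
X[4] = 3.0000-6.9282i
X[5] = -1

X = [3, -1, 3.0000+6.9282i, -7, 3.0000-6.9282i, -1]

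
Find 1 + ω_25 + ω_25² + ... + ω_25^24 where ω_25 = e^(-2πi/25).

Sum of all nth roots of unity equals 0 for n > 1 (geometric series with r ≠ 1).

0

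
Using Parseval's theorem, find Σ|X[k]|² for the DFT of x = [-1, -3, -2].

Parseval: Σ|x[n]|² = (1/N)Σ|X[k]|², so Σ|X[k]|² = N·Σ|x[n]|² = 3·14.0000

Σ|X[k]|² = N·Σ|x[n]|² = 3·14.0000 = 42.0000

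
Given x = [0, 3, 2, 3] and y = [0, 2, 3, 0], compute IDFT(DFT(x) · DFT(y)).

(x ⊛ y)[n] = Σ(m=0 to 3) x[m] · y[(n-m) mod 4]

Computing each output sample:
(x ⊛ y)[0] = 12
(x ⊛ y)[1] = 9
(x ⊛ y)[2] = 6
(x ⊛ y)[3] = 13

x ⊛ y = [12, 9, 6, 13]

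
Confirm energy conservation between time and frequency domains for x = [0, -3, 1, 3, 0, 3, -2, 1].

Time domain:
Σ|x[n]|² = |0|² + |-3|² + |1|² + |3|² + |0|² + |3|² + |-2|² + |1|² = 33.0000

Frequency domain:
(1/8)Σ|X[k]|² = (1/8)(|3|² + |-5.6569-0.1716i|² + |1+4i|² + |5.6569+5.8284i|² + |-5|² + |5.6569-5.8284i|² + |1-4i|² + |-5.6569+0.1716i|²) = (1/8)·264.0000 = 33.0000

Both sides agree, confirming Parseval's theorem.

Σ|x[n]|² = (1/N)Σ|X[k]|² = 33.0000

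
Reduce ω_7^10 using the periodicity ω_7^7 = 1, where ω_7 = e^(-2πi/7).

Since ω_7^7 = 1, powers reduce modulo 7.
10 mod 7 = 3
So ω_7^10 = ω_7^3 = e^(-2πi·3/7)

ω_7^10 = ω_7^3 = -0.9010-0.4339i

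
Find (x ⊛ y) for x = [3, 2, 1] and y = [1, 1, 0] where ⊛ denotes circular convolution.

(x ⊛ y)[n] = Σ(m=0 to 2) x[m] · y[(n-m) mod 3]

Computing each output sample:
(x ⊛ y)[0] = 4
(x ⊛ y)[1] = 5
(x ⊛ y)[2] = 3

x ⊛ y = [4, 5, 3]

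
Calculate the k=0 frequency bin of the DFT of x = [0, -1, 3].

X[0] = Σ(n=0 to 2) x[n] · ω_3^0 = Σ x[n]
= (0) + (-1) + (3)

X[0] = 2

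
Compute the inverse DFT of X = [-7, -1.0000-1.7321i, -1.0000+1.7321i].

x[n] = (1/3) Σ(k=0 to 2) X[k] · e^(2πikn/3)

Computing each x[n]:
x[0] = -3
x[1] = -1
x[2] = -3

x = [-3, -1, -3]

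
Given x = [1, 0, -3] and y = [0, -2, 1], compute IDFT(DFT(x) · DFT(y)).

(x ⊛ y)[n] = Σ(m=0 to 2) x[m] · y[(n-m) mod 3]

Computing each output sample:
(x ⊛ y)[0] = 6
(x ⊛ y)[1] = -5
(x ⊛ y)[2] = 1

x ⊛ y = [6, -5, 1]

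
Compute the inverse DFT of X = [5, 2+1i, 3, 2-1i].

x[n] = (1/4) Σ(k=0 to 3) X[k] · e^(2πikn/4)

Computing each x[n]:
x[0] = 3
x[1] = 0
x[2] = 1
x[3] = 1

x = [3, 0, 1, 1]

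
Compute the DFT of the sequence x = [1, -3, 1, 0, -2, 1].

X[k] = Σ(n=0 to 5) x[n] · ω_6^(nk)
where ω_6 = e^(-2πi/6)

Computing each X[k]:
X[0] = -2
X[1] = 0.5000+0.8660i
X[2] = 2.5000+6.0622i
X[3] = 2
X[4] = 2.5000-6.0622i
X[5] = 0.5000-0.8660i

X = [-2, 0.5000+0.8660i, 2.5000+6.0622i, 2, 2.5000-6.0622i, 0.5000-0.8660i]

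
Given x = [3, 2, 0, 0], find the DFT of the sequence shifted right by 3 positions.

Time shift by 3: X_shifted[k] = ω_4^(3k) · X[k]
Shifted x = [2, 0, 0, 3]

DFT(x[n-3]) = [5, 2+3i, -1, 2-3i]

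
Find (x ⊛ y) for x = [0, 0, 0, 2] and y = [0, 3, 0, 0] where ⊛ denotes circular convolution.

(x ⊛ y)[n] = Σ(m=0 to 3) x[m] · y[(n-m) mod 4]

Computing each output sample:
(x ⊛ y)[0] = 6
(x ⊛ y)[1] = 0
(x ⊛ y)[2] = 0
(x ⊛ y)[3] = 0

x ⊛ y = [6, 0, 0, 0]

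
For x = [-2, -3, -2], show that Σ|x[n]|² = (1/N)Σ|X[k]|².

Time domain:
Σ|x[n]|² = |-2|² + |-3|² + |-2|² = 17.0000

Frequency domain:
(1/3)Σ|X[k]|² = (1/3)(|-7|² + |0.5000+0.8660i|² + |0.5000-0.8660i|²) = (1/3)·51.0000 = 17.0000

Both sides agree, confirming Parseval's theorem.

Σ|x[n]|² = (1/N)Σ|X[k]|² = 17.0000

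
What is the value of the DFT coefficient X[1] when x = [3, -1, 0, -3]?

X[1] = Σ(n=0 to 3) x[n] · ω_4^(1n) where ω_4 = e^(-2πi/4)
= (3)·ω_4^0 + (-1)·ω_4^1 + (0)·ω_4^2 + (-3)·ω_4^3

X[1] = 3-2i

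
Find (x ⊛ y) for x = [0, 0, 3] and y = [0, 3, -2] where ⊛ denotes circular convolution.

(x ⊛ y)[n] = Σ(m=0 to 2) x[m] · y[(n-m) mod 3]

Computing each output sample:
(x ⊛ y)[0] = 9
(x ⊛ y)[1] = -6
(x ⊛ y)[2] = 0

x ⊛ y = [9, -6, 0]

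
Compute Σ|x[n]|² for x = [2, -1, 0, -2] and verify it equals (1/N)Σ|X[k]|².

Time domain:
Σ|x[n]|² = |2|² + |-1|² + |0|² + |-2|² = 9.0000

Frequency domain:
(1/4)Σ|X[k]|² = (1/4)(|-1|² + |2-1i|² + |5|² + |2+1i|²) = (1/4)·36.0000 = 9.0000

Both sides agree, confirming Parseval's theorem.

Σ|x[n]|² = (1/N)Σ|X[k]|² = 9.0000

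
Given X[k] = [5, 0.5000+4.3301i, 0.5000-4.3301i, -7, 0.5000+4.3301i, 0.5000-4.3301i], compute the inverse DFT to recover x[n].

x[n] = (1/6) Σ(k=0 to 5) X[k] · e^(2πikn/6)

Computing each x[n]:
x[0] = 0
x[1] = 2
x[2] = -3
x[3] = 2
x[4] = 2
x[5] = 2

x = [0, 2, -3, 2, 2, 2]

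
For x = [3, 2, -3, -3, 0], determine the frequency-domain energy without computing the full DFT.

Parseval: Σ|x[n]|² = (1/N)Σ|X[k]|², so Σ|X[k]|² = N·Σ|x[n]|² = 5·31.0000

Σ|X[k]|² = N·Σ|x[n]|² = 5·31.0000 = 155.0000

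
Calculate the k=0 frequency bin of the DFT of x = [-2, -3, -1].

X[0] = Σ(n=0 to 2) x[n] · ω_3^0 = Σ x[n]
= (-2) + (-3) + (-1)

X[0] = -6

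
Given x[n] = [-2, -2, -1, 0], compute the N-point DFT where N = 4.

X[k] = Σ(n=0 to 3) x[n] · ω_4^(nk)
where ω_4 = e^(-2πi/4)

Computing each X[k]:
X[0] = -5
X[1] = -1+2i
X[2] = -1
X[3] = -1-2i

X = [-5, -1+2i, -1, -1-2i]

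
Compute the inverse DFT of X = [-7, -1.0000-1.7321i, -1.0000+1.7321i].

x[n] = (1/3) Σ(k=0 to 2) X[k] · e^(2πikn/3)

Computing each x[n]:
x[0] = -3
x[1] = -1
x[2] = -3

x = [-3, -1, -3]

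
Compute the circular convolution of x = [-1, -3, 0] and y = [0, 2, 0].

(x ⊛ y)[n] = Σ(m=0 to 2) x[m] · y[(n-m) mod 3]

Computing each output sample:
(x ⊛ y)[0] = 0
(x ⊛ y)[1] = -2
(x ⊛ y)[2] = -6

x ⊛ y = [0, -2, -6]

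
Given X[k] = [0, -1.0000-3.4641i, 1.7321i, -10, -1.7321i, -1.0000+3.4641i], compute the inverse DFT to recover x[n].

x[n] = (1/6) Σ(k=0 to 5) X[k] · e^(2πikn/6)

Computing each x[n]:
x[0] = -2
x[1] = 2
x[2] = 0
x[3] = 2
x[4] = -3
x[5] = 1

x = [-2, 2, 0, 2, -3, 1]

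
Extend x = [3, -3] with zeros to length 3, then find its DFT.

Original 2-point DFT: [0, 6]
Zero-padded 3-point DFT provides frequency interpolation.

DFT_3([x, 0, ...]) = [0, 4.5000+2.5981i, 4.5000-2.5981i]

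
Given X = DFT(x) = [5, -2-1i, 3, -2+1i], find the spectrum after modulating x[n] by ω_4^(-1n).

Modulation property: DFT(ω_4^(-1n)·x[n]) = X[(k-1) mod 4], so circularly shift X by 1 positions.

X[k-1] = [-2+1i, 5, -2-1i, 3]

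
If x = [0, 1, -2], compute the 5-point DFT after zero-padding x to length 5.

Original 3-point DFT: [-1, 0.5000-2.5981i, 0.5000+2.5981i]
Zero-padded 5-point DFT provides frequency interpolation.

DFT_5([x, 0, ...]) = [-1, 1.9271+0.2245i, -1.4271-2.4899i, -1.4271+2.4899i, 1.9271-0.2245i]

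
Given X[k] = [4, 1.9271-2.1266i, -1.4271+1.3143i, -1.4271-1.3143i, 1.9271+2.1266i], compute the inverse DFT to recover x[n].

x[n] = (1/5) Σ(k=0 to 4) X[k] · e^(2πikn/5)

Computing each x[n]:
x[0] = 1
x[1] = 2
x[2] = 1
x[3] = -1
x[4] = 1

x = [1, 2, 1, -1, 1]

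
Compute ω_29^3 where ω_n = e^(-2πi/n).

ω_29^3 = e^(-2πi·3/29)
= cos(-2π·3/29) + i·sin(-2π·3/29)
= cos(-6π/29) + i·sin(-6π/29)

ω_29^3 = cos(-6π/29) + i·sin(-6π/29) = 0.7961-0.6052i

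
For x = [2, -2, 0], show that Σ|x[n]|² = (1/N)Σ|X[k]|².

Time domain:
Σ|x[n]|² = |2|² + |-2|² + |0|² = 8.0000

Frequency domain:
(1/3)Σ|X[k]|² = (1/3)(|0|² + |3.0000+1.7321i|² + |3.0000-1.7321i|²) = (1/3)·24.0000 = 8.0000

Both sides agree, confirming Parseval's theorem.

Σ|x[n]|² = (1/N)Σ|X[k]|² = 8.0000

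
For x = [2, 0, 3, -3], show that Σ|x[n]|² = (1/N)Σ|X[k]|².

Time domain:
Σ|x[n]|² = |2|² + |0|² + |3|² + |-3|² = 22.0000

Frequency domain:
(1/4)Σ|X[k]|² = (1/4)(|2|² + |-1-3i|² + |8|² + |-1+3i|²) = (1/4)·88.0000 = 22.0000

Both sides agree, confirming Parseval's theorem.

Σ|x[n]|² = (1/N)Σ|X[k]|² = 22.0000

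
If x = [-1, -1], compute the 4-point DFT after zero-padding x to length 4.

Original 2-point DFT: [-2, 0]
Zero-padded 4-point DFT provides frequency interpolation.

DFT_4([x, 0, ...]) = [-2, -1+1i, 0, -1-1i]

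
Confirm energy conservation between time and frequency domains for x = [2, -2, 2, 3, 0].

Time domain:
Σ|x[n]|² = |2|² + |-2|² + |2|² + |3|² + |0|² = 21.0000

Frequency domain:
(1/5)Σ|X[k]|² = (1/5)(|5|² + |-2.6631+2.4899i|² + |5.1631+0.2245i|² + |5.1631-0.2245i|² + |-2.6631-2.4899i|²) = (1/5)·105.0000 = 21.0000

Both sides agree, confirming Parseval's theorem.

Σ|x[n]|² = (1/N)Σ|X[k]|² = 21.0000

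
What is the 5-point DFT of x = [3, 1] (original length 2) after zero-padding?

Original 2-point DFT: [4, 2]
Zero-padded 5-point DFT provides frequency interpolation.

DFT_5([x, 0, ...]) = [4, 3.3090-0.9511i, 2.1910-0.5878i, 2.1910+0.5878i, 3.3090+0.9511i]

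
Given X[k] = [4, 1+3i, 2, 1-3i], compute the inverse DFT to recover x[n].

x[n] = (1/4) Σ(k=0 to 3) X[k] · e^(2πikn/4)

Computing each x[n]:
x[0] = 2
x[1] = -1
x[2] = 1
x[3] = 2

x = [2, -1, 1, 2]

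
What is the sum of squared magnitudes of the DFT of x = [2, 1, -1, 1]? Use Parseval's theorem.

Parseval: Σ|x[n]|² = (1/N)Σ|X[k]|², so Σ|X[k]|² = N·Σ|x[n]|² = 4·7.0000

Σ|X[k]|² = N·Σ|x[n]|² = 4·7.0000 = 28.0000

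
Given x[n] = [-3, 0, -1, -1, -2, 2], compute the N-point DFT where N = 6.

X[k] = Σ(n=0 to 5) x[n] · ω_6^(nk)
where ω_6 = e^(-2πi/6)

Computing each X[k]:
X[0] = -5
X[1] = 0.5000+0.8660i
X[2] = -3.5000+2.5981i
X[3] = -7
X[4] = -3.5000-2.5981i
X[5] = 0.5000-0.8660i

X = [-5, 0.5000+0.8660i, -3.5000+2.5981i, -7, -3.5000-2.5981i, 0.5000-0.8660i]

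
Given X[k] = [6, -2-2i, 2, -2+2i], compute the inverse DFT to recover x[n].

x[n] = (1/4) Σ(k=0 to 3) X[k] · e^(2πikn/4)

Computing each x[n]:
x[0] = 1
x[1] = 2
x[2] = 3
x[3] = 0

x = [1, 2, 3, 0]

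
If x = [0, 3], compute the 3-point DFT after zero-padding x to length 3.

Original 2-point DFT: [3, -3]
Zero-padded 3-point DFT provides frequency interpolation.

DFT_3([x, 0, ...]) = [3, -1.5000-2.5981i, -1.5000+2.5981i]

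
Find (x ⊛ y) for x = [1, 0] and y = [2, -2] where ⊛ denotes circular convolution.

(x ⊛ y)[n] = Σ(m=0 to 1) x[m] · y[(n-m) mod 2]

Computing each output sample:
(x ⊛ y)[0] = 2
(x ⊛ y)[1] = -2

x ⊛ y = [2, -2]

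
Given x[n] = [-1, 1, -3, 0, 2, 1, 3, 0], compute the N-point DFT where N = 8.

X[k] = Σ(n=0 to 7) x[n] · ω_8^(nk)
where ω_8 = e^(-2πi/8)

Computing each X[k]:
X[0] = 3
X[1] = -3+6i
X[2] = 1-2i
X[3] = -3-6i
X[4] = -1
X[5] = -3+6i
X[6] = 1+2i
X[7] = -3-6i

X = [3, -3+6i, 1-2i, -3-6i, -1, -3+6i, 1+2i, -3-6i]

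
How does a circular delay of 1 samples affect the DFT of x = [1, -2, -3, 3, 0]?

Time shift by 1: X_shifted[k] = ω_5^(1k) · X[k]
Shifted x = [0, 1, -2, -3, 3]

DFT(x[n-1]) = [-1, 5.2812+1.3143i, -4.7812+2.1266i, -4.7812-2.1266i, 5.2812-1.3143i]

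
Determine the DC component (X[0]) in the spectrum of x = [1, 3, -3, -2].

X[0] = Σ(n=0 to 3) x[n] · ω_4^0 = Σ x[n]
= (1) + (3) + (-3) + (-2)

X[0] = -1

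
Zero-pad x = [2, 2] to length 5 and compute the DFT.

Original 2-point DFT: [4, 0]
Zero-padded 5-point DFT provides frequency interpolation.

DFT_5([x, 0, ...]) = [4, 2.6180-1.9021i, 0.3820-1.1756i, 0.3820+1.1756i, 2.6180+1.9021i]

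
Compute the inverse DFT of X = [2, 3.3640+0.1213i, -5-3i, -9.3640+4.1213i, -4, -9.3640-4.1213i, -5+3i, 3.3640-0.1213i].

x[n] = (1/8) Σ(k=0 to 7) X[k] · e^(2πikn/8)

Computing each x[n]:
x[0] = -3
x[1] = 3
x[2] = 2
x[3] = -3
x[4] = 0
x[5] = 0
x[6] = 0
x[7] = 3

x = [-3, 3, 2, -3, 0, 0, 0, 3]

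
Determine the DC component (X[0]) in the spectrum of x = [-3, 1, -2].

X[0] = Σ(n=0 to 2) x[n] · ω_3^0 = Σ x[n]
= (-3) + (1) + (-2)

X[0] = -4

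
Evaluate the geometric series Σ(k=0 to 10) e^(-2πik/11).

Sum of all nth roots of unity equals 0 for n > 1 (geometric series with r ≠ 1).

0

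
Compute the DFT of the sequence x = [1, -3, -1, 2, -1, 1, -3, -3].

X[k] = Σ(n=0 to 7) x[n] · ω_8^(nk)
where ω_8 = e^(-2πi/8)

Computing each X[k]:
X[0] = -7
X[1] = -4.3640-2.7071i
X[2] = 4+1i
X[3] = 8.3640+1.2929i
X[4] = -1
X[5] = 8.3640-1.2929i
X[6] = 4-1i
X[7] = -4.3640+2.7071i

X = [-7, -4.3640-2.7071i, 4+1i, 8.3640+1.2929i, -1, 8.3640-1.2929i, 4-1i, -4.3640+2.7071i]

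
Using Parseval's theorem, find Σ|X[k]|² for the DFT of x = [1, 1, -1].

Parseval: Σ|x[n]|² = (1/N)Σ|X[k]|², so Σ|X[k]|² = N·Σ|x[n]|² = 3·3.0000

Σ|X[k]|² = N·Σ|x[n]|² = 3·3.0000 = 9.0000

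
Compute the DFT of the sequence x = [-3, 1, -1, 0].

X[k] = Σ(n=0 to 3) x[n] · ω_4^(nk)
where ω_4 = e^(-2πi/4)

Computing each X[k]:
X[0] = -3
X[1] = -2-1i
X[2] = -5
X[3] = -2+1i

X = [-3, -2-1i, -5, -2+1i]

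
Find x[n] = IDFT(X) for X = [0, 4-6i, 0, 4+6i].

x[n] = (1/4) Σ(k=0 to 3) X[k] · e^(2πikn/4)

Computing each x[n]:
x[0] = 2
x[1] = 3
x[2] = -2
x[3] = -3

x = [2, 3, -2, -3]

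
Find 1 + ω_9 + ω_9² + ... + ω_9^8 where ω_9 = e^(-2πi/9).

Sum of all nth roots of unity equals 0 for n > 1 (geometric series with r ≠ 1).

0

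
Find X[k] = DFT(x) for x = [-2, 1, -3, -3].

X[k] = Σ(n=0 to 3) x[n] · ω_4^(nk)
where ω_4 = e^(-2πi/4)

Computing each X[k]:
X[0] = -7
X[1] = 1-4i
X[2] = -3
X[3] = 1+4i

X = [-7, 1-4i, -3, 1+4i]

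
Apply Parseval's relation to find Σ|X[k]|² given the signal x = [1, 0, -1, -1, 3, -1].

Parseval: Σ|x[n]|² = (1/N)Σ|X[k]|², so Σ|X[k]|² = N·Σ|x[n]|² = 6·13.0000

Σ|X[k]|² = N·Σ|x[n]|² = 6·13.0000 = 78.0000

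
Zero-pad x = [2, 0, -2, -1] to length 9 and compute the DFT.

Original 4-point DFT: [-1, 4-1i, 1, 4+1i]
Zero-padded 9-point DFT provides frequency interpolation.

DFT_9([x, 0, ...]) = [-1, 2.1527+2.8356i, 4.3794-0.1820i, 2.0000-1.7321i, 0.9679-0.4195i, 0.9679+0.4195i, 2.0000+1.7321i, 4.3794+0.1820i, 2.1527-2.8356i]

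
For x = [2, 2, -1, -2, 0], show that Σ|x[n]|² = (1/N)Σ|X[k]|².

Time domain:
Σ|x[n]|² = |2|² + |2|² + |-1|² + |-2|² + |0|² = 13.0000

Frequency domain:
(1/5)Σ|X[k]|² = (1/5)(|1|² + |5.0451-2.4899i|² + |-0.5451-0.2245i|² + |-0.5451+0.2245i|² + |5.0451+2.4899i|²) = (1/5)·65.0000 = 13.0000

Both sides agree, confirming Parseval's theorem.

Σ|x[n]|² = (1/N)Σ|X[k]|² = 13.0000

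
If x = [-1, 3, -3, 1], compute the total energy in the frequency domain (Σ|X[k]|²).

Parseval: Σ|x[n]|² = (1/N)Σ|X[k]|², so Σ|X[k]|² = N·Σ|x[n]|² = 4·20.0000

Σ|X[k]|² = N·Σ|x[n]|² = 4·20.0000 = 80.0000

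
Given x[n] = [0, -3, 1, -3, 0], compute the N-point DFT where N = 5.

X[k] = Σ(n=0 to 4) x[n] · ω_5^(nk)
where ω_5 = e^(-2πi/5)

Computing each X[k]:
X[0] = -5
X[1] = 0.6910+0.5020i
X[2] = 1.8090+5.5676i
X[3] = 1.8090-5.5676i
X[4] = 0.6910-0.5020i

X = [-5, 0.6910+0.5020i, 1.8090+5.5676i, 1.8090-5.5676i, 0.6910-0.5020i]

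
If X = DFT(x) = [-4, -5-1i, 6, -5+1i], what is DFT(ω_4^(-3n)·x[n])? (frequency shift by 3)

Modulation property: DFT(ω_4^(-3n)·x[n]) = X[(k-3) mod 4], so circularly shift X by 3 positions.

X[k-3] = [-5-1i, 6, -5+1i, -4]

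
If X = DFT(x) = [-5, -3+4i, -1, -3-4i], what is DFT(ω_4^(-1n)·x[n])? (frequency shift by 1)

Modulation property: DFT(ω_4^(-1n)·x[n]) = X[(k-1) mod 4], so circularly shift X by 1 positions.

X[k-1] = [-3-4i, -5, -3+4i, -1]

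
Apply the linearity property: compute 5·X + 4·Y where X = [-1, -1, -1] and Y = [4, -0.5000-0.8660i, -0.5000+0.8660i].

By linearity: DFT(5x + 4y) = 5·DFT(x) + 4·DFT(y)
= 5·[-1, -1, -1] + 4·[4, -0.5000-0.8660i, -0.5000+0.8660i]

Computing element-wise:
Z[0] = 5·(-1) + 4·(4) = 11
Z[1] = 5·(-1) + 4·(-0.5000-0.8660i) = -7.0000-3.4640i
Z[2] = 5·(-1) + 4·(-0.5000+0.8660i) = -7.0000+3.4640i

DFT(5x + 4y) = 5·X + 4·Y = [11, -7.0000-3.4640i, -7.0000+3.4640i]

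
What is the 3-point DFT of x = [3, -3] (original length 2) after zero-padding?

Original 2-point DFT: [0, 6]
Zero-padded 3-point DFT provides frequency interpolation.

DFT_3([x, 0, ...]) = [0, 4.5000+2.5981i, 4.5000-2.5981i]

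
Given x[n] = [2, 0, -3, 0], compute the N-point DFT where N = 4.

X[k] = Σ(n=0 to 3) x[n] · ω_4^(nk)
where ω_4 = e^(-2πi/4)

Computing each X[k]:
X[0] = -1
X[1] = 5
X[2] = -1
X[3] = 5

X = [-1, 5, -1, 5]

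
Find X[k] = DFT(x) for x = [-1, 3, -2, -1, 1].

X[k] = Σ(n=0 to 4) x[n] · ω_5^(nk)
where ω_5 = e^(-2πi/5)

Computing each X[k]:
X[0] = 0
X[1] = 2.6631-1.3143i
X[2] = -5.1631-2.1266i
X[3] = -5.1631+2.1266i
X[4] = 2.6631+1.3143i

X = [0, 2.6631-1.3143i, -5.1631-2.1266i, -5.1631+2.1266i, 2.6631+1.3143i]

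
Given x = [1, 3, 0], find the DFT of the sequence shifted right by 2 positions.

Time shift by 2: X_shifted[k] = ω_3^(2k) · X[k]
Shifted x = [3, 0, 1]

DFT(x[n-2]) = [4, 2.5000+0.8660i, 2.5000-0.8660i]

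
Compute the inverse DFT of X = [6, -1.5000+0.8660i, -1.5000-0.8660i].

x[n] = (1/3) Σ(k=0 to 2) X[k] · e^(2πikn/3)

Computing each x[n]:
x[0] = 1
x[1] = 2
x[2] = 3

x = [1, 2, 3]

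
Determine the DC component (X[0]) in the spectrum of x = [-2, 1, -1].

X[0] = Σ(n=0 to 2) x[n] · ω_3^0 = Σ x[n]
= (-2) + (1) + (-1)

X[0] = -2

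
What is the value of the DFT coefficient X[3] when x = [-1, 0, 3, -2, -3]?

X[3] = Σ(n=0 to 4) x[n] · ω_5^(3n) where ω_5 = e^(-2πi/5)
= (-1)·ω_5^0 + (0)·ω_5^3 + (3)·ω_5^6 + (-2)·ω_5^9 + (-3)·ω_5^12

X[3] = 1.7361-2.9919i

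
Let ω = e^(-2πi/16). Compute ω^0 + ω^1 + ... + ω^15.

Sum of all nth roots of unity equals 0 for n > 1 (geometric series with r ≠ 1).

0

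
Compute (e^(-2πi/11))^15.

Since ω_11^11 = 1, powers reduce modulo 11.
15 mod 11 = 4
So ω_11^15 = ω_11^4 = e^(-2πi·4/11)

ω_11^15 = ω_11^4 = -0.6549-0.7557i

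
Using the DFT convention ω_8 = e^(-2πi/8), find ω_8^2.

ω_8^2 = e^(-2πi·2/8)
= cos(-2π·2/8) + i·sin(-2π·2/8)
= cos(-4π/8) + i·sin(-4π/8)

ω_8^2 = cos(-4π/8) + i·sin(-4π/8) = -1i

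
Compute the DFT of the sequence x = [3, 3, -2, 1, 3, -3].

X[k] = Σ(n=0 to 5) x[n] · ω_6^(nk)
where ω_6 = e^(-2πi/6)

Computing each X[k]:
X[0] = 5
X[1] = 1.5000-0.8660i
X[2] = 3.5000-9.5263i
X[3] = 3
X[4] = 3.5000+9.5263i
X[5] = 1.5000+0.8660i

X = [5, 1.5000-0.8660i, 3.5000-9.5263i, 3, 3.5000+9.5263i, 1.5000+0.8660i]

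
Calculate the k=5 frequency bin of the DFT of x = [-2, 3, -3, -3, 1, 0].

X[5] = Σ(n=0 to 5) x[n] · ω_6^(5n) where ω_6 = e^(-2πi/6)
= (-2)·ω_6^0 + (3)·ω_6^5 + (-3)·ω_6^10 + (-3)·ω_6^15 + (1)·ω_6^20 + (0)·ω_6^25

X[5] = 3.5000-0.8660i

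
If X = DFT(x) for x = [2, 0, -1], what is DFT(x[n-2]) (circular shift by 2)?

Time shift by 2: X_shifted[k] = ω_3^(2k) · X[k]
Shifted x = [0, -1, 2]

DFT(x[n-2]) = [1, -0.5000+2.5981i, -0.5000-2.5981i]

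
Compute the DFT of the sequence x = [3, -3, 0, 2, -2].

X[k] = Σ(n=0 to 4) x[n] · ω_5^(nk)
where ω_5 = e^(-2πi/5)

Computing each X[k]:
X[0] = 0
X[1] = -0.1631+2.1266i
X[2] = 7.6631-1.3143i
X[3] = 7.6631+1.3143i
X[4] = -0.1631-2.1266i

X = [0, -0.1631+2.1266i, 7.6631-1.3143i, 7.6631+1.3143i, -0.1631-2.1266i]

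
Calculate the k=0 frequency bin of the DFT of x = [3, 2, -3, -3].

X[0] = Σ(n=0 to 3) x[n] · ω_4^0 = Σ x[n]
= (3) + (2) + (-3) + (-3)

X[0] = -1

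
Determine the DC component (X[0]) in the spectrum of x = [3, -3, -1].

X[0] = Σ(n=0 to 2) x[n] · ω_3^0 = Σ x[n]
= (3) + (-3) + (-1)

X[0] = -1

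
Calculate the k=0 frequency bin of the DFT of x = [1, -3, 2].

X[0] = Σ(n=0 to 2) x[n] · ω_3^0 = Σ x[n]
= (1) + (-3) + (2)

X[0] = 0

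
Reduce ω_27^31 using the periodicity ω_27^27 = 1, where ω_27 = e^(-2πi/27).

Since ω_27^27 = 1, powers reduce modulo 27.
31 mod 27 = 4
So ω_27^31 = ω_27^4 = e^(-2πi·4/27)

ω_27^31 = ω_27^4 = 0.5972-0.8021i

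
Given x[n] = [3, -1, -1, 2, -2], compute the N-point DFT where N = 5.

X[k] = Σ(n=0 to 4) x[n] · ω_5^(nk)
where ω_5 = e^(-2πi/5)

Computing each X[k]:
X[0] = 1
X[1] = 1.2639+0.8123i
X[2] = 5.7361-3.4410i
X[3] = 5.7361+3.4410i
X[4] = 1.2639-0.8123i

X = [1, 1.2639+0.8123i, 5.7361-3.4410i, 5.7361+3.4410i, 1.2639-0.8123i]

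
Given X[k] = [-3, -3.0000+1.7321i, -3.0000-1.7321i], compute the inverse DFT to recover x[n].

x[n] = (1/3) Σ(k=0 to 2) X[k] · e^(2πikn/3)

Computing each x[n]:
x[0] = -3
x[1] = -1
x[2] = 1

x = [-3, -1, 1]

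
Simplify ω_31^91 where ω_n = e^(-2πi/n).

Since ω_31^31 = 1, powers reduce modulo 31.
91 mod 31 = 29
So ω_31^91 = ω_31^29 = e^(-2πi·29/31)

ω_31^91 = ω_31^29 = 0.9190+0.3944i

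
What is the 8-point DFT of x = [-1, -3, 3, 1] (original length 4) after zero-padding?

Original 4-point DFT: [0, -4+4i, 4, -4-4i]
Zero-padded 8-point DFT provides frequency interpolation.

DFT_8([x, 0, ...]) = [0, -3.8284-1.5858i, -4+4i, 1.8284+4.4142i, 4, 1.8284-4.4142i, -4-4i, -3.8284+1.5858i]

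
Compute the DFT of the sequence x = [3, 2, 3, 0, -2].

X[k] = Σ(n=0 to 4) x[n] · ω_5^(nk)
where ω_5 = e^(-2πi/5)

Computing each X[k]:
X[0] = 6
X[1] = 0.5729-5.5676i
X[2] = 3.9271+0.5020i
X[3] = 3.9271-0.5020i
X[4] = 0.5729+5.5676i

X = [6, 0.5729-5.5676i, 3.9271+0.5020i, 3.9271-0.5020i, 0.5729+5.5676i]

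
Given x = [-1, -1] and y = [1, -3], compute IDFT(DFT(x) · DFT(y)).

(x ⊛ y)[n] = Σ(m=0 to 1) x[m] · y[(n-m) mod 2]

Computing each output sample:
(x ⊛ y)[0] = 2
(x ⊛ y)[1] = 2

x ⊛ y = [2, 2]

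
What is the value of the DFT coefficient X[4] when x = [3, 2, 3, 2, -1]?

X[4] = Σ(n=0 to 4) x[n] · ω_5^(4n) where ω_5 = e^(-2πi/5)
= (3)·ω_5^0 + (2)·ω_5^4 + (3)·ω_5^8 + (2)·ω_5^12 + (-1)·ω_5^16

X[4] = -0.7361+3.4410i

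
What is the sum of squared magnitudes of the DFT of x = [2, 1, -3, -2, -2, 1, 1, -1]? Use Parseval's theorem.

Parseval: Σ|x[n]|² = (1/N)Σ|X[k]|², so Σ|X[k]|² = N·Σ|x[n]|² = 8·25.0000

Σ|X[k]|² = N·Σ|x[n]|² = 8·25.0000 = 200.0000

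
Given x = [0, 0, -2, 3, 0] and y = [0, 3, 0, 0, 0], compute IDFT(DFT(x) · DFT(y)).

(x ⊛ y)[n] = Σ(m=0 to 4) x[m] · y[(n-m) mod 5]

Computing each output sample:
(x ⊛ y)[0] = 0
(x ⊛ y)[1] = 0
(x ⊛ y)[2] = 0
(x ⊛ y)[3] = -6
(x ⊛ y)[4] = 9

x ⊛ y = [0, 0, 0, -6, 9]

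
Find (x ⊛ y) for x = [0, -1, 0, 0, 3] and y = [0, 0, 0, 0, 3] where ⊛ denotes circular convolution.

(x ⊛ y)[n] = Σ(m=0 to 4) x[m] · y[(n-m) mod 5]

Computing each output sample:
(x ⊛ y)[0] = -3
(x ⊛ y)[1] = 0
(x ⊛ y)[2] = 0
(x ⊛ y)[3] = 9
(x ⊛ y)[4] = 0

x ⊛ y = [-3, 0, 0, 9, 0]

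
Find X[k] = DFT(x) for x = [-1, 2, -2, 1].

X[k] = Σ(n=0 to 3) x[n] · ω_4^(nk)
where ω_4 = e^(-2πi/4)

Computing each X[k]:
X[0] = 0
X[1] = 1-1i
X[2] = -6
X[3] = 1+1i

X = [0, 1-1i, -6, 1+1i]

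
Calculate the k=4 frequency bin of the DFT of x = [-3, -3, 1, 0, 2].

X[4] = Σ(n=0 to 4) x[n] · ω_5^(4n) where ω_5 = e^(-2πi/5)
= (-3)·ω_5^0 + (-3)·ω_5^4 + (1)·ω_5^8 + (0)·ω_5^12 + (2)·ω_5^16

X[4] = -4.1180-4.1675i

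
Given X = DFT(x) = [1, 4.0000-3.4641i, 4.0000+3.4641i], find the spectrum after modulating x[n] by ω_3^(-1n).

Modulation property: DFT(ω_3^(-1n)·x[n]) = X[(k-1) mod 3], so circularly shift X by 1 positions.

X[k-1] = [4.0000+3.4641i, 1, 4.0000-3.4641i]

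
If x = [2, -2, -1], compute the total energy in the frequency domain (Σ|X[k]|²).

Parseval: Σ|x[n]|² = (1/N)Σ|X[k]|², so Σ|X[k]|² = N·Σ|x[n]|² = 3·9.0000

Σ|X[k]|² = N·Σ|x[n]|² = 3·9.0000 = 27.0000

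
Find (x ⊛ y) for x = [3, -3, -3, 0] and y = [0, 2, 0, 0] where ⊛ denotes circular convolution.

(x ⊛ y)[n] = Σ(m=0 to 3) x[m] · y[(n-m) mod 4]

Computing each output sample:
(x ⊛ y)[0] = 0
(x ⊛ y)[1] = 6
(x ⊛ y)[2] = -6
(x ⊛ y)[3] = -6

x ⊛ y = [0, 6, -6, -6]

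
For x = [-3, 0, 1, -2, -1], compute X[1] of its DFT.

X[1] = Σ(n=0 to 4) x[n] · ω_5^(1n) where ω_5 = e^(-2πi/5)
= (-3)·ω_5^0 + (0)·ω_5^1 + (1)·ω_5^2 + (-2)·ω_5^3 + (-1)·ω_5^4

X[1] = -2.5000-2.7144i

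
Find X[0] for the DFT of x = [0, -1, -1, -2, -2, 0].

X[0] = Σ(n=0 to 5) x[n] · ω_6^0 = Σ x[n]
= (0) + (-1) + (-1) + (-2) + (-2) + (0)

X[0] = -6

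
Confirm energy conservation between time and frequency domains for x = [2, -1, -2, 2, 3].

Time domain:
Σ|x[n]|² = |2|² + |-1|² + |-2|² + |2|² + |3|² = 22.0000

Frequency domain:
(1/5)Σ|X[k]|² = (1/5)(|4|² + |2.6180+6.1554i|² + |0.3820-1.4531i|² + |0.3820+1.4531i|² + |2.6180-6.1554i|²) = (1/5)·110.0000 = 22.0000

Both sides agree, confirming Parseval's theorem.

Σ|x[n]|² = (1/N)Σ|X[k]|² = 22.0000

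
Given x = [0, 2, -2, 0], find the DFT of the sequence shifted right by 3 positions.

Time shift by 3: X_shifted[k] = ω_4^(3k) · X[k]
Shifted x = [2, -2, 0, 0]

DFT(x[n-3]) = [0, 2+2i, 4, 2-2i]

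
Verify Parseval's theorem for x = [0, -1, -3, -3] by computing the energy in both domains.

Time domain:
Σ|x[n]|² = |0|² + |-1|² + |-3|² + |-3|² = 19.0000

Frequency domain:
(1/4)Σ|X[k]|² = (1/4)(|-7|² + |3-2i|² + |1|² + |3+2i|²) = (1/4)·76.0000 = 19.0000

Both sides agree, confirming Parseval's theorem.

Σ|x[n]|² = (1/N)Σ|X[k]|² = 19.0000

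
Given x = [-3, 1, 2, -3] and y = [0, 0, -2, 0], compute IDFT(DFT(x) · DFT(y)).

(x ⊛ y)[n] = Σ(m=0 to 3) x[m] · y[(n-m) mod 4]

Computing each output sample:
(x ⊛ y)[0] = -4
(x ⊛ y)[1] = 6
(x ⊛ y)[2] = 6
(x ⊛ y)[3] = -2

x ⊛ y = [-4, 6, 6, -2]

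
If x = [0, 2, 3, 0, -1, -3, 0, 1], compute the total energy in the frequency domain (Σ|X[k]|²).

Parseval: Σ|x[n]|² = (1/N)Σ|X[k]|², so Σ|X[k]|² = N·Σ|x[n]|² = 8·24.0000

Σ|X[k]|² = N·Σ|x[n]|² = 8·24.0000 = 192.0000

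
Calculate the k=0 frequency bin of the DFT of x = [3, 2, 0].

X[0] = Σ(n=0 to 2) x[n] · ω_3^0 = Σ x[n]
= (3) + (2) + (0)

X[0] = 5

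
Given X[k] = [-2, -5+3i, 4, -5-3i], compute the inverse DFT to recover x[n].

x[n] = (1/4) Σ(k=0 to 3) X[k] · e^(2πikn/4)

Computing each x[n]:
x[0] = -2
x[1] = -3
x[2] = 3
x[3] = 0

x = [-2, -3, 3, 0]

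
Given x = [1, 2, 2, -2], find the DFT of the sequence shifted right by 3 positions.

Time shift by 3: X_shifted[k] = ω_4^(3k) · X[k]
Shifted x = [2, 2, -2, 1]

DFT(x[n-3]) = [3, 4-1i, -3, 4+1i]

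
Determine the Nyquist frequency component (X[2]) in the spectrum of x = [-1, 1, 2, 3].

X[2] = Σ(n=0 to 3) x[n] · ω_4^(2n) where ω_4 = e^(-2πi/4)
= (-1)·ω_4^0 + (1)·ω_4^2 + (2)·ω_4^4 + (3)·ω_4^6

X[2] = -3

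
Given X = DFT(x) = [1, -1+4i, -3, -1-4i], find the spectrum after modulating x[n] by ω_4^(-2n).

Modulation property: DFT(ω_4^(-2n)·x[n]) = X[(k-2) mod 4], so circularly shift X by 2 positions.

X[k-2] = [-3, -1-4i, 1, -1+4i]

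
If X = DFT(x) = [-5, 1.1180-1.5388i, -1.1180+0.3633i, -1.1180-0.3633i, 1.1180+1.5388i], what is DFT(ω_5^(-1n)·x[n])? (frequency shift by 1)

Modulation property: DFT(ω_5^(-1n)·x[n]) = X[(k-1) mod 5], so circularly shift X by 1 positions.

X[k-1] = [1.1180+1.5388i, -5, 1.1180-1.5388i, -1.1180+0.3633i, -1.1180-0.3633i]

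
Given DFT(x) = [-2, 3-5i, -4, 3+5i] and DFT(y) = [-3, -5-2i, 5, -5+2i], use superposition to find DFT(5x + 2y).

By linearity: DFT(5x + 2y) = 5·DFT(x) + 2·DFT(y)
= 5·[-2, 3-5i, -4, 3+5i] + 2·[-3, -5-2i, 5, -5+2i]

Computing element-wise:
Z[0] = 5·(-2) + 2·(-3) = -16
Z[1] = 5·(3-5i) + 2·(-5-2i) = 5-29i
Z[2] = 5·(-4) + 2·(5) = -10
Z[3] = 5·(3+5i) + 2·(-5+2i) = 5+29i

DFT(5x + 2y) = 5·X + 2·Y = [-16, 5-29i, -10, 5+29i]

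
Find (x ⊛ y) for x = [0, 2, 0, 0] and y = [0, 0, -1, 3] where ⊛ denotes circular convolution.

(x ⊛ y)[n] = Σ(m=0 to 3) x[m] · y[(n-m) mod 4]

Computing each output sample:
(x ⊛ y)[0] = 6
(x ⊛ y)[1] = 0
(x ⊛ y)[2] = 0
(x ⊛ y)[3] = -2

x ⊛ y = [6, 0, 0, -2]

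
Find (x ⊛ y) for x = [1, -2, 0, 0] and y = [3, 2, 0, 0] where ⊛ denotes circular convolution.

(x ⊛ y)[n] = Σ(m=0 to 3) x[m] · y[(n-m) mod 4]

Computing each output sample:
(x ⊛ y)[0] = 3
(x ⊛ y)[1] = -4
(x ⊛ y)[2] = -4
(x ⊛ y)[3] = 0

x ⊛ y = [3, -4, -4, 0]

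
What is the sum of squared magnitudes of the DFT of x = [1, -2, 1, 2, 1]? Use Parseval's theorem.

Parseval: Σ|x[n]|² = (1/N)Σ|X[k]|², so Σ|X[k]|² = N·Σ|x[n]|² = 5·11.0000

Σ|X[k]|² = N·Σ|x[n]|² = 5·11.0000 = 55.0000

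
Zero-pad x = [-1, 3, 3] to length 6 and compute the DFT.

Original 3-point DFT: [5, -4, -4]
Zero-padded 6-point DFT provides frequency interpolation.

DFT_6([x, 0, ...]) = [5, -1.0000-5.1962i, -4, -1, -4, -1.0000+5.1962i]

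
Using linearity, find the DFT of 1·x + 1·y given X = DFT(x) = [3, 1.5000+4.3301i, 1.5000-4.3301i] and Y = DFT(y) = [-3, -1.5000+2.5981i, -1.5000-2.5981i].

By linearity: DFT(1x + 1y) = 1·DFT(x) + 1·DFT(y)
= 1·[3, 1.5000+4.3301i, 1.5000-4.3301i] + 1·[-3, -1.5000+2.5981i, -1.5000-2.5981i]

Computing element-wise:
Z[0] = 1·(3) + 1·(-3) = 0
Z[1] = 1·(1.5000+4.3301i) + 1·(-1.5000+2.5981i) = 6.9282i
Z[2] = 1·(1.5000-4.3301i) + 1·(-1.5000-2.5981i) = -6.9282i

DFT(1x + 1y) = 1·X + 1·Y = [0, 6.9282i, -6.9282i]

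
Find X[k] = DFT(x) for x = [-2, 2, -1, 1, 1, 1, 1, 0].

X[k] = Σ(n=0 to 7) x[n] · ω_8^(nk)
where ω_8 = e^(-2πi/8)

Computing each X[k]:
X[0] = 3
X[1] = -3.0000+0.5858i
X[2] = -1-2i
X[3] = -3.0000-3.4142i
X[4] = -5
X[5] = -3.0000+3.4142i
X[6] = -1+2i
X[7] = -3.0000-0.5858i

X = [3, -3.0000+0.5858i, -1-2i, -3.0000-3.4142i, -5, -3.0000+3.4142i, -1+2i, -3.0000-0.5858i]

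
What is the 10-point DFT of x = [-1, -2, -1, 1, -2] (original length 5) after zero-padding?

Original 5-point DFT: [-5, -2.2361+1.1756i, 2.2361-1.9021i, 2.2361+1.9021i, -2.2361-1.1756i]
Zero-padded 10-point DFT provides frequency interpolation.

DFT_10([x, 0, ...]) = [-5, -1.6180+2.3511i, -2.2361+1.1756i, 0.6180+3.8042i, 2.2361-1.9021i, -3, 2.2361+1.9021i, 0.6180-3.8042i, -2.2361-1.1756i, -1.6180-2.3511i]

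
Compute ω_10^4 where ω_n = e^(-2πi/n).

ω_10^4 = e^(-2πi·4/10)
= cos(-2π·4/10) + i·sin(-2π·4/10)
= cos(-8π/10) + i·sin(-8π/10)

ω_10^4 = cos(-8π/10) + i·sin(-8π/10) = -0.8090-0.5878i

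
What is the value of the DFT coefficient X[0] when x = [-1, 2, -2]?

X[0] = Σ(n=0 to 2) x[n] · ω_3^0 = Σ x[n]
= (-1) + (2) + (-2)

X[0] = -1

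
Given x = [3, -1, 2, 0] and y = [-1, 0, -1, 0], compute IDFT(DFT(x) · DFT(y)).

(x ⊛ y)[n] = Σ(m=0 to 3) x[m] · y[(n-m) mod 4]

Computing each output sample:
(x ⊛ y)[0] = -5
(x ⊛ y)[1] = 1
(x ⊛ y)[2] = -5
(x ⊛ y)[3] = 1

x ⊛ y = [-5, 1, -5, 1]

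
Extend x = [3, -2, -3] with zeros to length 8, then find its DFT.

Original 3-point DFT: [-2, 5.5000-0.8660i, 5.5000+0.8660i]
Zero-padded 8-point DFT provides frequency interpolation.

DFT_8([x, 0, ...]) = [-2, 1.5858+4.4142i, 6+2i, 4.4142-1.5858i, 2, 4.4142+1.5858i, 6-2i, 1.5858-4.4142i]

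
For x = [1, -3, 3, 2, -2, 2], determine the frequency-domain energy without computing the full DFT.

Parseval: Σ|x[n]|² = (1/N)Σ|X[k]|², so Σ|X[k]|² = N·Σ|x[n]|² = 6·31.0000

Σ|X[k]|² = N·Σ|x[n]|² = 6·31.0000 = 186.0000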